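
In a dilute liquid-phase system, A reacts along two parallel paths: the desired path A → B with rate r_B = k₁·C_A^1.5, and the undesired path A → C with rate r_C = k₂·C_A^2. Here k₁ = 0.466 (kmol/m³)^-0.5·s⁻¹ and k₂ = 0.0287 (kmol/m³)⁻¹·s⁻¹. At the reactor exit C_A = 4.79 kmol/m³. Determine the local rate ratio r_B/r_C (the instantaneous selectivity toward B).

7.42

S_{B/C} = r_B/r_C = (k₁·C_A^1.5)/(k₂·C_A^2) = (k₁/k₂)·C_A^-0.5.
= (0.466×4.790^1.5) / (0.0287×4.790^2) = 4.885/0.6585 = 7.42.
The undesired path is higher order in A, so low C_A (CSTR or dilute feed) favours B.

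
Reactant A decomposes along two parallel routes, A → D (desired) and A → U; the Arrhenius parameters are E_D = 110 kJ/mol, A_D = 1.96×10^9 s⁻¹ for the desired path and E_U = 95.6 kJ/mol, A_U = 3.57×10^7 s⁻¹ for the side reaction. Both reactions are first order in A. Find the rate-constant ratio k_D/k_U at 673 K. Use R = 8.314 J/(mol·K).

Since both paths have the same order in A, the concentration cancels and S_{D/U} = k_D/k_U = (A_D/A_U)·exp[(E_U−E_D)/(RT)].
(E_U−E_D)/(RT) = (95.6−110)×10³/(8.314×673) = -14400/5595 = -2.574.
k_D/k_U = (1.96×10^9/3.57×10^7)·exp(-2.574) = 54.90 × 0.07626 = 4.19.
Since E_D > E_U, raising the temperature improves selectivity toward D.

4.19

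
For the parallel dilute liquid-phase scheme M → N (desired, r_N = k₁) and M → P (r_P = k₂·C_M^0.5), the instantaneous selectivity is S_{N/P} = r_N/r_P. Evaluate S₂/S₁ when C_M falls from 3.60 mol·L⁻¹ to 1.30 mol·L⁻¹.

S_{N/P} = (k₁/k₂)·C_M^-0.5, so S₂/S₁ = (C_{M,2}/C_{M,1})^-0.5.
= (1.30/3.60)^(-0.5) = (0.3611)^(-0.5) = 1.66.

1.66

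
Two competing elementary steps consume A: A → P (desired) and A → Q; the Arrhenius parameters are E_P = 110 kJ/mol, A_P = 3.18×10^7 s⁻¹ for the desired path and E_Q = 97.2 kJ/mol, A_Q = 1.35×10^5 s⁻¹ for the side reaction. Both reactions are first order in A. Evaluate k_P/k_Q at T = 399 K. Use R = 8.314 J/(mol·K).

Since both paths have the same order in A, the concentration cancels and S_{P/Q} = k_P/k_Q = (A_P/A_Q)·exp[(E_Q−E_P)/(RT)].
(E_Q−E_P)/(RT) = (97.2−110)×10³/(8.314×399) = -12800/3317 = -3.859.
k_P/k_Q = (3.18×10^7/1.35×10^5)·exp(-3.859) = 235.6 × 0.02110 = 4.97.
Since E_P > E_Q, raising the temperature improves selectivity toward P.

4.97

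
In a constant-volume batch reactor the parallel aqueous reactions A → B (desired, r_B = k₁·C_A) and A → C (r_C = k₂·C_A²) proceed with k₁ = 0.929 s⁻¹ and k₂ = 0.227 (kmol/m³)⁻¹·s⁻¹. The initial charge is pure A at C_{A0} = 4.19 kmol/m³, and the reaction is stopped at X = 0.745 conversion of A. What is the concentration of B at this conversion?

1.94 kmol/m³

C_A = C_{A0}(1−X) = 1.068 kmol/m³.
Along a PFR/batch, dC_B/dC_A = −r_B/(r_B+r_C) = −k₁/(k₁+k₂·C_A).
Integrating from C_{A0} to C_A: C_B = (0.929/0.227)·ln[(0.929+0.227·4.19)/(0.929+0.227·1.07)] = 4.093·ln(1.880/1.172) = 1.936 kmol/m³.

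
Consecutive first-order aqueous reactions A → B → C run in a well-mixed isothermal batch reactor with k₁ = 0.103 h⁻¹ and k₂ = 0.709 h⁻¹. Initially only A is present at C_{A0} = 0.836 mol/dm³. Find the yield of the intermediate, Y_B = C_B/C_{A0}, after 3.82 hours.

0.103

For first-order series with pure A initially, C_B(t) = k₁C_{A0}/(k₂−k₁)·(e^(−k₁t) − e^(−k₂t)).
e^(−k₁t) = e^(−0.103×3.82) = e^(−0.3935) = 0.6747; e^(−k₂t) = e^(−2.708) = 0.06664.
C_B = 0.103×0.836/(0.709−0.103) × (0.6747−0.06664) = 0.1421×0.6081 = 0.08640 mol/dm³.
Y_B = C_B/C_{A0} = 0.08640/0.836 = 0.103.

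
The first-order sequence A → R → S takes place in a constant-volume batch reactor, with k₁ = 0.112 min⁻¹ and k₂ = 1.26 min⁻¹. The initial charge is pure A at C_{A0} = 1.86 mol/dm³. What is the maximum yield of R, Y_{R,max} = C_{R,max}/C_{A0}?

Evaluating C_R at t_opt = ln(k₂/k₁)/(k₂−k₁) gives C_{R,max}/C_{A0} = (k₁/k₂)^[k₂/(k₂−k₁)].
= (0.112/1.26)^(1.26/(1.26−0.112)) = (0.08889)^(1.098) = 0.07019.

0.0702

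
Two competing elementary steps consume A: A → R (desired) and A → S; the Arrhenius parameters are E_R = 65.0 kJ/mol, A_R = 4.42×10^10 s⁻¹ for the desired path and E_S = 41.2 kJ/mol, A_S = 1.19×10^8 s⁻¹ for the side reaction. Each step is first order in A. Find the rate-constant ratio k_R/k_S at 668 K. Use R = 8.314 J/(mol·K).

5.11

Since both paths have the same order in A, the concentration cancels and S_{R/S} = k_R/k_S = (A_R/A_S)·exp[(E_S−E_R)/(RT)].
(E_S−E_R)/(RT) = (41.2−65.0)×10³/(8.314×668) = -23800/5554 = -4.285.
k_R/k_S = (4.42×10^10/1.19×10^8)·exp(-4.285) = 371.4 × 0.01377 = 5.11.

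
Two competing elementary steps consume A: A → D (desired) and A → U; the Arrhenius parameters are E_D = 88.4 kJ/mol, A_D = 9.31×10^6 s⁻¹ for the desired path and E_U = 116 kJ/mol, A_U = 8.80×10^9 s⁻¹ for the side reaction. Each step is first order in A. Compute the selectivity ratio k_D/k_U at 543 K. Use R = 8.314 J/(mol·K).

With equal orders, S_{D/U} = k_D/k_U = (A_D/A_U)·exp[(E_U−E_D)/(RT)].
(E_U−E_D)/(RT) = (116−88.4)×10³/(8.314×543) = 27600/4515 = 6.114.
k_D/k_U = (9.31×10^6/8.80×10^9)·exp(6.114) = 0.001058 × 452.0 = 0.478.

0.478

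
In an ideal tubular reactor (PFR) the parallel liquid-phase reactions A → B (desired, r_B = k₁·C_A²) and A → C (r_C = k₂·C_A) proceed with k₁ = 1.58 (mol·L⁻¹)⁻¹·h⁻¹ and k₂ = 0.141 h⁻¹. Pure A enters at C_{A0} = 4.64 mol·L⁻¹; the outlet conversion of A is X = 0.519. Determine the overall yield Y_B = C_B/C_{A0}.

C_A = C_{A0}(1−X) = 2.232 mol·L⁻¹.
Along a PFR/batch, dC_C/dC_A = −r_C/(r_B+r_C) = −k₂/(k₂+k₁·C_A).
Integrating from C_{A0} to C_A: C_C = (0.141/1.58)·ln[(0.141+1.58·4.64)/(0.141+1.58·2.23)] = 0.08924·ln(7.472/3.667) = 0.06352 mol·L⁻¹.
Then C_B = (C_{A0}−C_A) − C_C = 2.408 − 0.06352 = 2.345 mol·L⁻¹.
Y_B = C_B/C_{A0} = 2.345/4.64 = 0.505.

0.505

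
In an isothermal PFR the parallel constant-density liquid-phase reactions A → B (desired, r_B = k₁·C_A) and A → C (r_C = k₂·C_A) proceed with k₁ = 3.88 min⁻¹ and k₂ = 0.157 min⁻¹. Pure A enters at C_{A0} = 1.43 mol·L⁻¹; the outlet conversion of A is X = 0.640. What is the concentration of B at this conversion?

C_A = C_{A0}(1−X) = 0.5148 mol·L⁻¹.
Both paths are first order in A, so the instantaneous fraction to B is constant: dC_B/d(−C_A) = k₁/(k₁+k₂) = 0.9611.
C_B = 0.9611·(C_{A0}−C_A) = 0.9611×0.9152 = 0.880 mol·L⁻¹.

0.880 mol·L⁻¹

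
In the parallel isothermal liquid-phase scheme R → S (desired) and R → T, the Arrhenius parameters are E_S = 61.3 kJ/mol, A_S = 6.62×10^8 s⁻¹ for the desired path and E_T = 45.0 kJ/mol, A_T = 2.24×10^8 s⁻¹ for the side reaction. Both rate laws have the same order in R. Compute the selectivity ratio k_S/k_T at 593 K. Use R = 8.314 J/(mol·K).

k_S/k_T = (A_S/A_T)·exp[−(E_S−E_T)/(RT)] = (A_S/A_T)·exp[(E_T−E_S)/(RT)].
(E_T−E_S)/(RT) = (45.0−61.3)×10³/(8.314×593) = -16300/4930 = -3.306.
k_S/k_T = (6.62×10^8/2.24×10^8)·exp(-3.306) = 2.955 × 0.03666 = 0.108.
Since E_S > E_T, raising the temperature improves selectivity toward S.

0.108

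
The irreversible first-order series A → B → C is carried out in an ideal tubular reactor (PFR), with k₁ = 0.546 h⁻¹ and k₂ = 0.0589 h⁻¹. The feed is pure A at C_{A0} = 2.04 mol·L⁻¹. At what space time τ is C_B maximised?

4.57 h

For first-order series the maximum of C_B occurs at τ_opt = ln(k₂/k₁)/(k₂−k₁).
= ln(0.0589/0.546)/(0.0589−0.546) = ln(0.1079)/-0.4871 = -2.227/-0.4871 = 4.57 h.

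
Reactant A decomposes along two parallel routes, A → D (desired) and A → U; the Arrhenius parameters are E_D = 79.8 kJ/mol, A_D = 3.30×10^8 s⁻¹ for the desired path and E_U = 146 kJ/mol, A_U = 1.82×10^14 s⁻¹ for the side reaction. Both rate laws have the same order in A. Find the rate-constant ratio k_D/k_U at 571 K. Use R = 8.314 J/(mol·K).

2.06

With equal orders, S_{D/U} = k_D/k_U = (A_D/A_U)·exp[(E_U−E_D)/(RT)].
(E_U−E_D)/(RT) = (146−79.8)×10³/(8.314×571) = 66200/4747 = 13.94.
k_D/k_U = (3.30×10^8/1.82×10^14)·exp(13.94) = 1.813×10^-6 × 1.138×10^6 = 2.06.
Since E_D < E_U, lowering the temperature improves selectivity toward D.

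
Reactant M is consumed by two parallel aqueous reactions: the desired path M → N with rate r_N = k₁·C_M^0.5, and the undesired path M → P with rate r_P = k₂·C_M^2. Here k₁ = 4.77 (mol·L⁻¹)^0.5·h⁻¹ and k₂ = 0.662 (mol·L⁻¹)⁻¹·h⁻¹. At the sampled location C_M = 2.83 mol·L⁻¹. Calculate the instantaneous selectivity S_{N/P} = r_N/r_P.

1.51

S_{N/P} = r_N/r_P = (k₁·C_M^0.5)/(k₂·C_M^2) = (k₁/k₂)·C_M^-1.5.
= (4.77×2.830^0.5) / (0.662×2.830^2) = 8.024/5.302 = 1.51.
The undesired path is higher order in M, so low C_M (CSTR or dilute feed) favours N.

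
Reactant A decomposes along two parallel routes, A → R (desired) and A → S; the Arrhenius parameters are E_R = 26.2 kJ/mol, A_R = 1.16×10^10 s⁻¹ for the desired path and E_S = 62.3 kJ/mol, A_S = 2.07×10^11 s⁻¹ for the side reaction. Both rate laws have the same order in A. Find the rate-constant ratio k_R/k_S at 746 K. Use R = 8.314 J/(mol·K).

18.9

With equal orders, S_{R/S} = k_R/k_S = (A_R/A_S)·exp[(E_S−E_R)/(RT)].
(E_S−E_R)/(RT) = (62.3−26.2)×10³/(8.314×746) = 36100/6202 = 5.820.
k_R/k_S = (1.16×10^10/2.07×10^11)·exp(5.820) = 0.05604 × 337.1 = 18.9.
Since E_R < E_S, lowering the temperature improves selectivity toward R.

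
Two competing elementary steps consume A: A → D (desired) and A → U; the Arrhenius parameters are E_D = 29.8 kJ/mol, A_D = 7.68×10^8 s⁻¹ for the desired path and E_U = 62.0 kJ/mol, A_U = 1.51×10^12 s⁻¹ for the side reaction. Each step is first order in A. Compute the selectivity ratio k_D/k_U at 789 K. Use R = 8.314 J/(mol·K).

Since both paths have the same order in A, the concentration cancels and S_{D/U} = k_D/k_U = (A_D/A_U)·exp[(E_U−E_D)/(RT)].
(E_U−E_D)/(RT) = (62.0−29.8)×10³/(8.314×789) = 32200/6560 = 4.909.
k_D/k_U = (7.68×10^8/1.51×10^12)·exp(4.909) = 5.086×10^-4 × 135.5 = 0.0689.
Since E_D < E_U, lowering the temperature improves selectivity toward D.

0.0689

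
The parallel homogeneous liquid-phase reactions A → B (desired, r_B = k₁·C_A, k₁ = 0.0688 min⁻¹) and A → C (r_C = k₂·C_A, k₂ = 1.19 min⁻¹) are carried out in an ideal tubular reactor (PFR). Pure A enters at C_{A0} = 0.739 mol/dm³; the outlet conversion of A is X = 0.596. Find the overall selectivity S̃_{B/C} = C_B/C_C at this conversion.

C_A = C_{A0}(1−X) = 0.2986 mol/dm³.
Both paths are first order in A, so the instantaneous fraction to B is constant: dC_B/d(−C_A) = k₁/(k₁+k₂) = 0.05466.
C_B = 0.05466·(C_{A0}−C_A) = 0.05466×0.4404 = 0.0241 mol/dm³.
C_C = (C_{A0}−C_A)−C_B = 0.4164 mol/dm³; S̃_{B/C} = 0.02407/0.4164 = 0.0578.

0.0578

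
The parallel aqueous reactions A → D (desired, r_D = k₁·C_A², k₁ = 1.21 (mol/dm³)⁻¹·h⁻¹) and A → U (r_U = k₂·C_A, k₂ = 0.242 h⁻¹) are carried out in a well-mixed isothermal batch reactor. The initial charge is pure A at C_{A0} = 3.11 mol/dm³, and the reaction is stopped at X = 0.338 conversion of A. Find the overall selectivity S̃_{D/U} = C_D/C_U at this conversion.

C_A = C_{A0}(1−X) = 2.059 mol/dm³.
Along a PFR/batch, dC_U/dC_A = −r_U/(r_D+r_U) = −k₂/(k₂+k₁·C_A).
Integrating from C_{A0} to C_A: C_U = (0.242/1.21)·ln[(0.242+1.21·3.11)/(0.242+1.21·2.06)] = 0.2000·ln(4.005/2.733) = 0.07642 mol/dm³.
Then C_D = (C_{A0}−C_A) − C_U = 1.051 − 0.07642 = 0.9748 mol/dm³.
S̃_{D/U} = C_D/C_U = 0.9748/0.07642 = 12.8.

12.8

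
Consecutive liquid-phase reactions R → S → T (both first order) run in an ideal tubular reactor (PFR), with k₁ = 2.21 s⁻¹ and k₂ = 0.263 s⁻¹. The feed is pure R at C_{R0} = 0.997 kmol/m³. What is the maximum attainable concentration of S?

At the optimum, C_{S,max}/C_{R0} = (k₁/k₂)^[k₂/(k₂−k₁)].
= (2.21/0.263)^(0.263/(0.263−2.21)) = (8.403)^(-0.1351) = 0.7501.
C_{S,max} = 0.7501×0.997 = 0.748 kmol/m³.

0.748 kmol/m³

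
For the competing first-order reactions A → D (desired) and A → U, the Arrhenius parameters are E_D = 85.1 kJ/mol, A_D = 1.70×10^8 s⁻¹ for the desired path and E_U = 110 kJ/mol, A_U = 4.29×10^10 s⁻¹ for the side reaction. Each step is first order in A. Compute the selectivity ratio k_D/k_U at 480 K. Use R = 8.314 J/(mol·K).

2.03

With equal orders, S_{D/U} = k_D/k_U = (A_D/A_U)·exp[(E_U−E_D)/(RT)].
(E_U−E_D)/(RT) = (110−85.1)×10³/(8.314×480) = 24900/3991 = 6.239.
k_D/k_U = (1.70×10^8/4.29×10^10)·exp(6.239) = 0.003963 × 512.6 = 2.03.
Since E_D < E_U, lowering the temperature improves selectivity toward D.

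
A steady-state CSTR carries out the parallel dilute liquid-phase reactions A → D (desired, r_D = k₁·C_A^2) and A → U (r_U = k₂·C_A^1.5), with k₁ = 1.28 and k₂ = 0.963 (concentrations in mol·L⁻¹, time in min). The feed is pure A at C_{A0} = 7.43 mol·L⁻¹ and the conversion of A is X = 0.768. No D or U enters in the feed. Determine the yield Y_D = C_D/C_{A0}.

0.488

Exit C_A = C_{A0}(1−X) = 7.43×0.232 = 1.724 mol·L⁻¹.
In a CSTR the entire volume is at exit conditions, so r_D = 1.28×1.724^2 = 3.803 and r_U = 0.963×1.724^1.5 = 2.179.
Fraction of consumed A going to D: r_D/(r_D+r_U) = 0.6357.
C_D = 0.6357·C_{A0}·X = 0.6357×7.43×0.768 = 3.63 mol·L⁻¹; Y_D = C_D/C_{A0} = 0.488.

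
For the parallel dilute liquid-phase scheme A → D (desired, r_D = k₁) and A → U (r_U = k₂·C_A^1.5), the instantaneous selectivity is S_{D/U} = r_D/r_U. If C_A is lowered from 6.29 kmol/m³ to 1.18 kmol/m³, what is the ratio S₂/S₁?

12.3

S_{D/U} = (k₁/k₂)·C_A^-1.5, so S₂/S₁ = (C_{A,2}/C_{A,1})^-1.5.
= (1.18/6.29)^(-1.5) = (0.1876)^(-1.5) = 12.3.
Selectivity toward D rises as C_A falls — low-concentration operation is favoured.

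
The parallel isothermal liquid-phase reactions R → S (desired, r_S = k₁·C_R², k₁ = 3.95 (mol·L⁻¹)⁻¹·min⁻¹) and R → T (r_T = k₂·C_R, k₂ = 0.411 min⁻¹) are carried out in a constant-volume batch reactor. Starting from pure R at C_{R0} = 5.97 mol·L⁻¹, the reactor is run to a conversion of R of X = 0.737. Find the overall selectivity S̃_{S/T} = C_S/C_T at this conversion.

31.8

C_R = C_{R0}(1−X) = 1.570 mol·L⁻¹.
Along a PFR/batch, dC_T/dC_R = −r_T/(r_S+r_T) = −k₂/(k₂+k₁·C_R).
Integrating from C_{R0} to C_R: C_T = (0.411/3.95)·ln[(0.411+3.95·5.97)/(0.411+3.95·1.57)] = 0.1041·ln(23.99/6.613) = 0.1341 mol·L⁻¹.
Then C_S = (C_{R0}−C_R) − C_T = 4.400 − 0.1341 = 4.266 mol·L⁻¹.
S̃_{S/T} = C_S/C_T = 4.266/0.1341 = 31.8.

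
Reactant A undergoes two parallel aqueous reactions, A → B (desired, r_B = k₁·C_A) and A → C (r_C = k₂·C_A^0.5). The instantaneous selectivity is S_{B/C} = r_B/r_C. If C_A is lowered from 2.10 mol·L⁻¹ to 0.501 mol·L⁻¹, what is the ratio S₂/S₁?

S_{B/C} = (k₁/k₂)·C_A^0.5, so S₂/S₁ = (C_{A,2}/C_{A,1})^0.5.
= (0.501/2.10)^0.5 = (0.2386)^0.5 = 0.488.

0.488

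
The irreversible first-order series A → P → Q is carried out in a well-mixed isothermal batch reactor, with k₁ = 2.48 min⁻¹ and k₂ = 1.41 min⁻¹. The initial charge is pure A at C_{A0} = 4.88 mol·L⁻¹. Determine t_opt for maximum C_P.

0.528 min

Setting dC_P/dt = 0 gives t_opt = ln(k₂/k₁)/(k₂−k₁).
= ln(1.41/2.48)/(1.41−2.48) = ln(0.5685)/-1.070 = -0.5647/-1.070 = 0.528 min.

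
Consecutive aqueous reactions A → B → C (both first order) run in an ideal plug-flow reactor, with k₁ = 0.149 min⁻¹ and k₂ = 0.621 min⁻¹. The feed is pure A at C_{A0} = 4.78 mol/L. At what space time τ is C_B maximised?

3.02 min

Setting dC_B/dτ = 0 gives τ_opt = ln(k₂/k₁)/(k₂−k₁).
= ln(0.621/0.149)/(0.621−0.149) = ln(4.168)/0.4720 = 1.427/0.4720 = 3.02 min.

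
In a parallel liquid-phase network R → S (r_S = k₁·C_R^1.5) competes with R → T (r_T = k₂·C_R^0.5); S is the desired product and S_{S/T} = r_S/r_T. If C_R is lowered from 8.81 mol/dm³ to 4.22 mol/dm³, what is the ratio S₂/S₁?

S_{S/T} = (k₁/k₂)·C_R, so S₂/S₁ = (C_{R,2}/C_{R,1}).
= 4.22/8.81 = 0.479.

0.479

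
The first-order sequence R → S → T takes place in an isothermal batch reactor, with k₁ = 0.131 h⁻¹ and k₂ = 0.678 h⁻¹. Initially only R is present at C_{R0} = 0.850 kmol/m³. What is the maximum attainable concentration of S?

0.111 kmol/m³

For a first-order series the maximum intermediate yield is C_{S,max}/C_{R0} = (k₁/k₂)^[k₂/(k₂−k₁)].
= (0.131/0.678)^(0.678/(0.678−0.131)) = (0.1932)^(1.239) = 0.1303.
C_{S,max} = 0.1303×0.850 = 0.111 kmol/m³.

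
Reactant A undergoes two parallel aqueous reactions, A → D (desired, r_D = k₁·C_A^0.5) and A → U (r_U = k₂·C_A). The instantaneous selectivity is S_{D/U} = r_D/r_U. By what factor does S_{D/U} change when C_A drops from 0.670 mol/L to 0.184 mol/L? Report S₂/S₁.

1.91

S_{D/U} = (k₁/k₂)·C_A^-0.5, so S₂/S₁ = (C_{A,2}/C_{A,1})^-0.5.
= (0.184/0.670)^(-0.5) = (0.2746)^(-0.5) = 1.91.
Selectivity toward D rises as C_A falls — low-concentration operation is favoured.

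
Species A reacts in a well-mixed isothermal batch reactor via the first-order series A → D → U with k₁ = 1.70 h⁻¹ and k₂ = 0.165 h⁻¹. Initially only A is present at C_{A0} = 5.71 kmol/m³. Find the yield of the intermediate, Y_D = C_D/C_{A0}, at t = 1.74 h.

0.774

For first-order series with pure A initially, C_D(t) = k₁C_{A0}/(k₂−k₁)·(e^(−k₁t) − e^(−k₂t)).
e^(−k₁t) = e^(−1.70×1.74) = e^(−2.958) = 0.05192; e^(−k₂t) = e^(−0.2871) = 0.7504.
C_D = 1.70×5.71/(0.165−1.70) × (0.05192−0.7504) = (-6.324)×(-0.6985) = 4.417 kmol/m³.
Y_D = C_D/C_{A0} = 4.417/5.71 = 0.774.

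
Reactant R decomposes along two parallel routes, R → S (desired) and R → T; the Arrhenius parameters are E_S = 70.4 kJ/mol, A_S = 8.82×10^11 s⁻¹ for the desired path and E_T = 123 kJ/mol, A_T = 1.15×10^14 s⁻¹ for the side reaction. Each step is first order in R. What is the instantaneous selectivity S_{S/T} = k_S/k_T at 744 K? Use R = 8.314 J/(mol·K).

With equal orders, S_{S/T} = k_S/k_T = (A_S/A_T)·exp[(E_T−E_S)/(RT)].
(E_T−E_S)/(RT) = (123−70.4)×10³/(8.314×744) = 52600/6186 = 8.504.
k_S/k_T = (8.82×10^11/1.15×10^14)·exp(8.504) = 0.007670 × 4932 = 37.8.

37.8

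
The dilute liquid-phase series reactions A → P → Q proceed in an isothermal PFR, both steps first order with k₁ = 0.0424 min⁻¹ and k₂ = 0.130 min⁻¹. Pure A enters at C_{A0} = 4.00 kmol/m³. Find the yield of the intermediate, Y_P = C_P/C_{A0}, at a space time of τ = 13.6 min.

For first-order series with pure A initially, C_P(τ) = k₁C_{A0}/(k₂−k₁)·(e^(−k₁τ) − e^(−k₂τ)).
e^(−k₁τ) = e^(−0.0424×13.6) = e^(−0.5766) = 0.5618; e^(−k₂τ) = e^(−1.768) = 0.1707.
C_P = 0.0424×4.00/(0.130−0.0424) × (0.5618−0.1707) = 1.936×0.3911 = 0.7572 kmol/m³.
Y_P = C_P/C_{A0} = 0.7572/4.00 = 0.189.

0.189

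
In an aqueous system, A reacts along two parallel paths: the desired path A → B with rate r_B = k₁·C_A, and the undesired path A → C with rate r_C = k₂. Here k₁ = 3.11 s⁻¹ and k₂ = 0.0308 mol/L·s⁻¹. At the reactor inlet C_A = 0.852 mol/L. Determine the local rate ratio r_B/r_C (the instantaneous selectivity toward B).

S_{B/C} = r_B/r_C = (k₁·C_A)/(k₂) = (k₁/k₂)·C_A.
= (3.11×0.8520) / (0.0308) = 2.650/0.03080 = 86.0.
Since the desired path is higher order in A, keeping C_A high (PFR or concentrated feed) favours B.

86.0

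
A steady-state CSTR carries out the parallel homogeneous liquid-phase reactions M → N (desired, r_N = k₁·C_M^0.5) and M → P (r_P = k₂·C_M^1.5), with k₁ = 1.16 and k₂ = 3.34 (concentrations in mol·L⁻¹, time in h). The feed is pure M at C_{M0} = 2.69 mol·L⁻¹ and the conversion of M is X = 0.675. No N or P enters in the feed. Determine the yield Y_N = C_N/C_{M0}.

0.192

Exit C_M = C_{M0}(1−X) = 2.69×0.325 = 0.8742 mol·L⁻¹.
In a CSTR the entire volume is at exit conditions, so r_N = 1.16×0.8742^0.5 = 1.085 and r_P = 3.34×0.8742^1.5 = 2.730.
Fraction of consumed M going to N: r_N/(r_N+r_P) = 0.2843.
C_N = 0.2843·C_{M0}·X = 0.2843×2.69×0.675 = 0.516 mol·L⁻¹; Y_N = C_N/C_{M0} = 0.192.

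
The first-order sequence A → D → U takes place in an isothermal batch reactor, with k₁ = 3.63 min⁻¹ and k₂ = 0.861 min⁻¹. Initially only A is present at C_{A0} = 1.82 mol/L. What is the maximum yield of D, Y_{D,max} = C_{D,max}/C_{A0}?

At the optimum, C_{D,max}/C_{A0} = (k₁/k₂)^[k₂/(k₂−k₁)].
= (3.63/0.861)^(0.861/(0.861−3.63)) = (4.216)^(-0.3109) = 0.6393.

0.639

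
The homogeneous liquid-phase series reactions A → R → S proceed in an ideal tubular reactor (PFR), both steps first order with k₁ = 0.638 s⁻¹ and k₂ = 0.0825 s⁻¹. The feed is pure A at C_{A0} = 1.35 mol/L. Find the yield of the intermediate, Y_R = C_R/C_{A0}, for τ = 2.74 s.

0.716

The intermediate concentration in a first-order A→B→C sequence is C_R = k₁C_{A0}(e^(−k₁τ) − e^(−k₂τ))/(k₂−k₁).
e^(−k₁τ) = e^(−0.638×2.74) = e^(−1.748) = 0.1741; e^(−k₂τ) = e^(−0.2261) = 0.7977.
C_R = 0.638×1.35/(0.0825−0.638) × (0.1741−0.7977) = (-1.550)×(-0.6236) = 0.9669 mol/L.
Y_R = C_R/C_{A0} = 0.9669/1.35 = 0.716.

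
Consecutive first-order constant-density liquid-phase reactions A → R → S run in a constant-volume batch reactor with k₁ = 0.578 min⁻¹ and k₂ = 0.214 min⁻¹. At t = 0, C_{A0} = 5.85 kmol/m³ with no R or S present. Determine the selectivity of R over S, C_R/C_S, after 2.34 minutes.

2.91

For first-order series with pure A initially, C_R(t) = k₁C_{A0}/(k₂−k₁)·(e^(−k₁t) − e^(−k₂t)).
e^(−k₁t) = e^(−0.578×2.34) = e^(−1.353) = 0.2586; e^(−k₂t) = e^(−0.5008) = 0.6061.
C_R = 0.578×5.85/(0.214−0.578) × (0.2586−0.6061) = (-9.289)×(-0.3475) = 3.228 kmol/m³.
C_A = C_{A0}e^(−k₁t) = 1.513 kmol/m³, so C_S = C_{A0}−C_A−C_R = 1.109 kmol/m³; C_R/C_S = 2.91.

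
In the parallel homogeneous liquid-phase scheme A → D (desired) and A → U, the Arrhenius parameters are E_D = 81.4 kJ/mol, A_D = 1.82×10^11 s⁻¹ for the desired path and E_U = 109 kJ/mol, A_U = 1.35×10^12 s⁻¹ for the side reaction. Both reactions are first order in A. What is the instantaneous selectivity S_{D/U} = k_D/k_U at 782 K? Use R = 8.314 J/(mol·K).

9.41

With equal orders, S_{D/U} = k_D/k_U = (A_D/A_U)·exp[(E_U−E_D)/(RT)].
(E_U−E_D)/(RT) = (109−81.4)×10³/(8.314×782) = 27600/6502 = 4.245.
k_D/k_U = (1.82×10^11/1.35×10^12)·exp(4.245) = 0.1348 × 69.77 = 9.41.
Since E_D < E_U, lowering the temperature improves selectivity toward D.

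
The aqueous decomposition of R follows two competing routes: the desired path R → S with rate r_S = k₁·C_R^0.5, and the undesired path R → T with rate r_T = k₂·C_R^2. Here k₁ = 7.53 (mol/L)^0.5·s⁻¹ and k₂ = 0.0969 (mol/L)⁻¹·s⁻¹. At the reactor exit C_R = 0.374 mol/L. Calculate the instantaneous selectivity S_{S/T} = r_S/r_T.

S_{S/T} = r_S/r_T = (k₁·C_R^0.5)/(k₂·C_R^2) = (k₁/k₂)·C_R^-1.5.
= (7.53×0.3740^0.5) / (0.0969×0.3740^2) = 4.605/0.01355 = 340.
The undesired path is higher order in R, so low C_R (CSTR or dilute feed) favours S.

340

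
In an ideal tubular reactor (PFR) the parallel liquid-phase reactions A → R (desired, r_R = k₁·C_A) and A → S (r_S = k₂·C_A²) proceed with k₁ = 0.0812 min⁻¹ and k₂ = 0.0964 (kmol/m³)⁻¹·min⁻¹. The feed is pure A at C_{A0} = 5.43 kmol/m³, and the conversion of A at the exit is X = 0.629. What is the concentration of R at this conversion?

0.662 kmol/m³

C_A = C_{A0}(1−X) = 2.015 kmol/m³.
Along a PFR/batch, dC_R/dC_A = −r_R/(r_R+r_S) = −k₁/(k₁+k₂·C_A).
Integrating from C_{A0} to C_A: C_R = (0.0812/0.0964)·ln[(0.0812+0.0964·5.43)/(0.0812+0.0964·2.01)] = 0.8423·ln(0.6047/0.2754) = 0.6624 kmol/m³.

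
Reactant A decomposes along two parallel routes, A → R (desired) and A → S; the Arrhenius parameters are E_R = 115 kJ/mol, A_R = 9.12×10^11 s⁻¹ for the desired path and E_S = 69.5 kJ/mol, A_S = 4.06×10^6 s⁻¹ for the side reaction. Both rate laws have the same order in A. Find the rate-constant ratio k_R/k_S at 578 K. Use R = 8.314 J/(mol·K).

17.4

With equal orders, S_{R/S} = k_R/k_S = (A_R/A_S)·exp[(E_S−E_R)/(RT)].
(E_S−E_R)/(RT) = (69.5−115)×10³/(8.314×578) = -45500/4805 = -9.468.
k_R/k_S = (9.12×10^11/4.06×10^6)·exp(-9.468) = 2.246×10^5 × 7.726×10^-5 = 17.4.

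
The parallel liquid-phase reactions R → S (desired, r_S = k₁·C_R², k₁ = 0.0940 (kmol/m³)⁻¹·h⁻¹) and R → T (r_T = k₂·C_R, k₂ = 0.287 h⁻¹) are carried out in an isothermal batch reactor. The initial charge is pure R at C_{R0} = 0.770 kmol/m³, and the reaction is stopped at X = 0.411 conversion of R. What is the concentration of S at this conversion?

0.0527 kmol/m³

C_R = C_{R0}(1−X) = 0.4535 kmol/m³.
Along a PFR/batch, dC_T/dC_R = −r_T/(r_S+r_T) = −k₂/(k₂+k₁·C_R).
Integrating from C_{R0} to C_R: C_T = (0.287/0.0940)·ln[(0.287+0.0940·0.770)/(0.287+0.0940·0.454)] = 3.053·ln(0.3594/0.3296) = 0.2638 kmol/m³.
Then C_S = (C_{R0}−C_R) − C_T = 0.3165 − 0.2638 = 0.05266 kmol/m³.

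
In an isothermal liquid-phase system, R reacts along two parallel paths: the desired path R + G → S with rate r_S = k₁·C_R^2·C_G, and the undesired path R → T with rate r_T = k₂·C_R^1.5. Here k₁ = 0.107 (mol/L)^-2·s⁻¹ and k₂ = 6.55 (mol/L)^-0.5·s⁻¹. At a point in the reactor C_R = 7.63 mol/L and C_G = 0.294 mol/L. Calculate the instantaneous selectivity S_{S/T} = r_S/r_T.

0.0133

S_{S/T} = r_S/r_T = (k₁·C_R^2·C_G)/(k₂·C_R^1.5) = (k₁/k₂)·C_R^0.5·C_G.
= (0.107×7.630^2×0.2940) / (6.55×7.630^1.5) = 1.831/138.0 = 0.0133.
Since the desired path is higher order in R, keeping C_R high (PFR or concentrated feed) favours S.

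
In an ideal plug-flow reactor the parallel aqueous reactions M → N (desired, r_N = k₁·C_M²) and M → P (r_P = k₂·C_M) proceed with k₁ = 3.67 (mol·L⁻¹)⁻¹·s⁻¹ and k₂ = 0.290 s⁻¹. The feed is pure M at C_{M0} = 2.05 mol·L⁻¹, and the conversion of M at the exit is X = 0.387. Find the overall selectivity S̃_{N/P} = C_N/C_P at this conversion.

C_M = C_{M0}(1−X) = 1.257 mol·L⁻¹.
Along a PFR/batch, dC_P/dC_M = −r_P/(r_N+r_P) = −k₂/(k₂+k₁·C_M).
Integrating from C_{M0} to C_M: C_P = (0.290/3.67)·ln[(0.290+3.67·2.05)/(0.290+3.67·1.26)] = 0.07902·ln(7.813/4.902) = 0.03684 mol·L⁻¹.
Then C_N = (C_{M0}−C_M) − C_P = 0.7933 − 0.03684 = 0.7565 mol·L⁻¹.
S̃_{N/P} = C_N/C_P = 0.7565/0.03684 = 20.5.

20.5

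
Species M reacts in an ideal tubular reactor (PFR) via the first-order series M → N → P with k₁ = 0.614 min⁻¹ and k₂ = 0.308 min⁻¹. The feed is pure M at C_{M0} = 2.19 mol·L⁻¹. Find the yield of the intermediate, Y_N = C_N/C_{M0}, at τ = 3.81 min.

Solving the coupled first-order balances gives C_N(τ) = [k₁/(k₂−k₁)]·C_{M0}·(e^(−k₁τ) − e^(−k₂τ)).
e^(−k₁τ) = e^(−0.614×3.81) = e^(−2.339) = 0.09639; e^(−k₂τ) = e^(−1.173) = 0.3093.
C_N = 0.614×2.19/(0.308−0.614) × (0.09639−0.3093) = (-4.394)×(-0.2129) = 0.9355 mol·L⁻¹.
Y_N = C_N/C_{M0} = 0.9355/2.19 = 0.427.

0.427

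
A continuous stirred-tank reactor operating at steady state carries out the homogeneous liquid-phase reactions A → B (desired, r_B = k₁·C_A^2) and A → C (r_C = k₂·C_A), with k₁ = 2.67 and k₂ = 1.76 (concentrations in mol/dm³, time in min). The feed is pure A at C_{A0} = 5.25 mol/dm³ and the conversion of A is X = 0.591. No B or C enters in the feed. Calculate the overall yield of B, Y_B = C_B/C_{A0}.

0.452

Exit C_A = C_{A0}(1−X) = 5.25×0.409 = 2.147 mol/dm³.
Rates in a CSTR are evaluated at the outlet concentration: r_B = 2.67×2.147^2 = 12.31, r_C = 1.76×2.147 = 3.779.
Fraction of consumed A going to B: r_B/(r_B+r_C) = 0.7651.
C_B = 0.7651·C_{A0}·X = 0.7651×5.25×0.591 = 2.37 mol/dm³; Y_B = C_B/C_{A0} = 0.452.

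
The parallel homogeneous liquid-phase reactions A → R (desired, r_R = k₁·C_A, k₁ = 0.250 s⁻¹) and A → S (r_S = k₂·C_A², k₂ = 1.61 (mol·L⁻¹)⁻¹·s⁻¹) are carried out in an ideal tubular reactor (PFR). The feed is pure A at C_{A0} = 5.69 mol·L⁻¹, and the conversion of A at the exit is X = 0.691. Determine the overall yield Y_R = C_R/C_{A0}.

0.0305

C_A = C_{A0}(1−X) = 1.758 mol·L⁻¹.
Along a PFR/batch, dC_R/dC_A = −r_R/(r_R+r_S) = −k₁/(k₁+k₂·C_A).
Integrating from C_{A0} to C_A: C_R = (0.250/1.61)·ln[(0.250+1.61·5.69)/(0.250+1.61·1.76)] = 0.1553·ln(9.411/3.081) = 0.1734 mol·L⁻¹.
Y_R = C_R/C_{A0} = 0.1734/5.69 = 0.0305.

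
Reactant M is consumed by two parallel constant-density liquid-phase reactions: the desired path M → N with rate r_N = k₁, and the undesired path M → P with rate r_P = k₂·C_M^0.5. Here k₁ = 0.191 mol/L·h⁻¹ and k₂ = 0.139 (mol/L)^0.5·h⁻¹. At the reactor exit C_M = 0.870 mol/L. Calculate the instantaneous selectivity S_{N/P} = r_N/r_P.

S_{N/P} = r_N/r_P = (k₁)/(k₂·C_M^0.5) = (k₁/k₂)·C_M^-0.5.
= (0.191) / (0.139×0.8700^0.5) = 0.1910/0.1297 = 1.47.
The undesired path is higher order in M, so low C_M (CSTR or dilute feed) favours N.

1.47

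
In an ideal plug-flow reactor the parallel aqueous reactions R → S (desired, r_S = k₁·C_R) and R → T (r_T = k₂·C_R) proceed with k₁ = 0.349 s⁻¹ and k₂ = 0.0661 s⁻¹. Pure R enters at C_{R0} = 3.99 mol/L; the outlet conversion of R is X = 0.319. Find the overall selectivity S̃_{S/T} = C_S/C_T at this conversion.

5.28

C_R = C_{R0}(1−X) = 2.717 mol/L.
Both paths are first order in R, so the instantaneous fraction to S is constant: dC_S/d(−C_R) = k₁/(k₁+k₂) = 0.8408.
C_S = 0.8408·(C_{R0}−C_R) = 0.8408×1.273 = 1.07 mol/L.
C_T = (C_{R0}−C_R)−C_S = 0.2027 mol/L; S̃_{S/T} = 1.070/0.2027 = 5.28.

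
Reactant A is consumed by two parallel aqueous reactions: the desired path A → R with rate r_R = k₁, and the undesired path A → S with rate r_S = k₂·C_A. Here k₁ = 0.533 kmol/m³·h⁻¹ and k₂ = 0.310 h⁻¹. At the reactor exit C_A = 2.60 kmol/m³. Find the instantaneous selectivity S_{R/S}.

0.661

S_{R/S} = r_R/r_S = (k₁)/(k₂·C_A) = (k₁/k₂)·C_A⁻¹.
= (0.533) / (0.310×2.600) = 0.5330/0.8060 = 0.661.
The undesired path is higher order in A, so low C_A (CSTR or dilute feed) favours R.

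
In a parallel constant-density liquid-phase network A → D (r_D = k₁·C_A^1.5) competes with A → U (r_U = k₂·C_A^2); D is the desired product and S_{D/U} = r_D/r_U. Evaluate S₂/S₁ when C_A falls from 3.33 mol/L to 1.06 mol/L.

1.77

S_{D/U} = (k₁/k₂)·C_A^-0.5, so S₂/S₁ = (C_{A,2}/C_{A,1})^-0.5.
= (1.06/3.33)^(-0.5) = (0.3183)^(-0.5) = 1.77.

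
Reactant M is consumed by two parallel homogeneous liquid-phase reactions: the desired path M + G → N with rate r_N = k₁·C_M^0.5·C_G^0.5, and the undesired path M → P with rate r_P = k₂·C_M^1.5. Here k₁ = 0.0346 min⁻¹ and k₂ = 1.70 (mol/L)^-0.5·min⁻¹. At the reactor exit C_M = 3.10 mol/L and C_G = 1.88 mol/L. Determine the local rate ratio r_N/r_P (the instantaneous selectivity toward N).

0.00900

S_{N/P} = r_N/r_P = (k₁·C_M^0.5·C_G^0.5)/(k₂·C_M^1.5) = (k₁/k₂)·C_M⁻¹·C_G^0.5.
= (0.0346×3.100^0.5×1.880^0.5) / (1.70×3.100^1.5) = 0.08353/9.279 = 0.00900.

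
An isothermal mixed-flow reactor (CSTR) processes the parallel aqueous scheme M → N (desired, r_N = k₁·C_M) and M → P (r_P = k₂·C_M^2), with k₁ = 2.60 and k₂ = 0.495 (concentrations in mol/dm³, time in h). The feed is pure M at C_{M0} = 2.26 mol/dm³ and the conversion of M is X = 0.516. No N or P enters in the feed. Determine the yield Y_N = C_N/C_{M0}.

0.427

Exit C_M = C_{M0}(1−X) = 2.26×0.484 = 1.094 mol/dm³.
A CSTR operates uniformly at the exit composition, giving r_N = 2.844 and r_P = 0.5923 (each k·C_M^n at C_M = 1.094).
Fraction of consumed M going to N: r_N/(r_N+r_P) = 0.8276.
C_N = 0.8276·C_{M0}·X = 0.8276×2.26×0.516 = 0.965 mol/dm³; Y_N = C_N/C_{M0} = 0.427.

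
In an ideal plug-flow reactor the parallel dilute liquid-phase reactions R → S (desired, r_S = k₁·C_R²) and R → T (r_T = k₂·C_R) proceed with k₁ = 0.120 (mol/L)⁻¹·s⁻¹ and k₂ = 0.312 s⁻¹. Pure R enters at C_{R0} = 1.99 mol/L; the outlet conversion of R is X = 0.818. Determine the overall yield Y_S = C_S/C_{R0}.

C_R = C_{R0}(1−X) = 0.3622 mol/L.
Along a PFR/batch, dC_T/dC_R = −r_T/(r_S+r_T) = −k₂/(k₂+k₁·C_R).
Integrating from C_{R0} to C_R: C_T = (0.312/0.120)·ln[(0.312+0.120·1.99)/(0.312+0.120·0.362)] = 2.600·ln(0.5508/0.3555) = 1.139 mol/L.
Then C_S = (C_{R0}−C_R) − C_T = 1.628 − 1.139 = 0.4891 mol/L.
Y_S = C_S/C_{R0} = 0.4891/1.99 = 0.246.

0.246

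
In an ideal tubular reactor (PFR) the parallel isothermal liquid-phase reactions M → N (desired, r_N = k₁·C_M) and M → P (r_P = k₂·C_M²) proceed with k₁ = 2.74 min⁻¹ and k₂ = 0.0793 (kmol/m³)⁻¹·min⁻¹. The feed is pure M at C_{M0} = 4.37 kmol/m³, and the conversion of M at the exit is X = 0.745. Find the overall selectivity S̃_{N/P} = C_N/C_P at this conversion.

C_M = C_{M0}(1−X) = 1.114 kmol/m³.
Along a PFR/batch, dC_N/dC_M = −r_N/(r_N+r_P) = −k₁/(k₁+k₂·C_M).
Integrating from C_{M0} to C_M: C_N = (2.74/0.0793)·ln[(2.74+0.0793·4.37)/(2.74+0.0793·1.11)] = 34.55·ln(3.087/2.828) = 3.018 kmol/m³.
C_P = (C_{M0}−C_M)−C_N = 0.2375 kmol/m³; S̃_{N/P} = 3.018/0.2375 = 12.7.

12.7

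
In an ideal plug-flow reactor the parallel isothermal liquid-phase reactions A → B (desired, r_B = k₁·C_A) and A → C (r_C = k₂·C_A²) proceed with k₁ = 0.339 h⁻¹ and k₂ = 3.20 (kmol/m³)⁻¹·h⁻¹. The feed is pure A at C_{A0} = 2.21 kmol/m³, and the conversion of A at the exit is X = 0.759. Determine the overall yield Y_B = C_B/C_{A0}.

C_A = C_{A0}(1−X) = 0.5326 kmol/m³.
Along a PFR/batch, dC_B/dC_A = −r_B/(r_B+r_C) = −k₁/(k₁+k₂·C_A).
Integrating from C_{A0} to C_A: C_B = (0.339/3.20)·ln[(0.339+3.20·2.21)/(0.339+3.20·0.533)] = 0.1059·ln(7.411/2.043) = 0.1365 kmol/m³.
Y_B = C_B/C_{A0} = 0.1365/2.21 = 0.0618.

0.0618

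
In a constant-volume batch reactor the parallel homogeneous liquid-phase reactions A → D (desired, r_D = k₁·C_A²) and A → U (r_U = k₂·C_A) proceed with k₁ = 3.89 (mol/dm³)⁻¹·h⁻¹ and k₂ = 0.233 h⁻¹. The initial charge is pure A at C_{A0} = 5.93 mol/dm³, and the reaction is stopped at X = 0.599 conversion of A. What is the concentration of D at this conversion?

C_A = C_{A0}(1−X) = 2.378 mol/dm³.
Along a PFR/batch, dC_U/dC_A = −r_U/(r_D+r_U) = −k₂/(k₂+k₁·C_A).
Integrating from C_{A0} to C_A: C_U = (0.233/3.89)·ln[(0.233+3.89·5.93)/(0.233+3.89·2.38)] = 0.05990·ln(23.30/9.483) = 0.05385 mol/dm³.
Then C_D = (C_{A0}−C_A) − C_U = 3.552 − 0.05385 = 3.498 mol/dm³.

3.50 mol/dm³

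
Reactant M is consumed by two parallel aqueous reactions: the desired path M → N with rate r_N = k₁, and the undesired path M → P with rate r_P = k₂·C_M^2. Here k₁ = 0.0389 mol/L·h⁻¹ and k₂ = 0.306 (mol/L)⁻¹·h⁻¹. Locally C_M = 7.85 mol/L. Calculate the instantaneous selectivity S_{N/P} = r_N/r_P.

S_{N/P} = r_N/r_P = (k₁)/(k₂·C_M^2) = (k₁/k₂)·C_M^-2.
= (0.0389) / (0.306×7.850^2) = 0.03890/18.86 = 0.00206.
The undesired path is higher order in M, so low C_M (CSTR or dilute feed) favours N.

0.00206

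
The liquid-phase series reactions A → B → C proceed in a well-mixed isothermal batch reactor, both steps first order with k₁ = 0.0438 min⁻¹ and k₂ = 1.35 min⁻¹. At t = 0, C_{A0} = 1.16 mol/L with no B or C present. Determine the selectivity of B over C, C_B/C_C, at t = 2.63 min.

0.362

The intermediate concentration in a first-order A→B→C sequence is C_B = k₁C_{A0}(e^(−k₁t) − e^(−k₂t))/(k₂−k₁).
e^(−k₁t) = e^(−0.0438×2.63) = e^(−0.1152) = 0.8912; e^(−k₂t) = e^(−3.550) = 0.02871.
C_B = 0.0438×1.16/(1.35−0.0438) × (0.8912−0.02871) = 0.03890×0.8625 = 0.03355 mol/L.
C_A = C_{A0}e^(−k₁t) = 1.034 mol/L, so C_C = C_{A0}−C_A−C_B = 0.09267 mol/L; C_B/C_C = 0.362.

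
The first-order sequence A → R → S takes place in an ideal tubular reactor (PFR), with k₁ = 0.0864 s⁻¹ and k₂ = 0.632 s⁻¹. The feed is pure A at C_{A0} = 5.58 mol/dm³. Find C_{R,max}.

0.557 mol/dm³

For a first-order series the maximum intermediate yield is C_{R,max}/C_{A0} = (k₁/k₂)^[k₂/(k₂−k₁)].
= (0.0864/0.632)^(0.632/(0.632−0.0864)) = (0.1367)^(1.158) = 0.09976.
C_{R,max} = 0.09976×5.58 = 0.557 mol/dm³.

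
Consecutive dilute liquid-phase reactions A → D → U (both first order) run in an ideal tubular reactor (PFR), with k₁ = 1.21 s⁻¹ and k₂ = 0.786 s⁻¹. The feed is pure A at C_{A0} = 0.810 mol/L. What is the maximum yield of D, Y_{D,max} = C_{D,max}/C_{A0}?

0.449

For a first-order series the maximum intermediate yield is C_{D,max}/C_{A0} = (k₁/k₂)^[k₂/(k₂−k₁)].
= (1.21/0.786)^(0.786/(0.786−1.21)) = (1.539)^(-1.854) = 0.4494.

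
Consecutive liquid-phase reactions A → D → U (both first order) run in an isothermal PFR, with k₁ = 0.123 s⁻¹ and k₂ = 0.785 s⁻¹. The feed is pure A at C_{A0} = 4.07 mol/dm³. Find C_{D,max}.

Evaluating C_D at τ_opt = ln(k₂/k₁)/(k₂−k₁) gives C_{D,max}/C_{A0} = (k₁/k₂)^[k₂/(k₂−k₁)].
= (0.123/0.785)^(0.785/(0.785−0.123)) = (0.1567)^(1.186) = 0.1110.
C_{D,max} = 0.1110×4.07 = 0.452 mol/dm³.

0.452 mol/dm³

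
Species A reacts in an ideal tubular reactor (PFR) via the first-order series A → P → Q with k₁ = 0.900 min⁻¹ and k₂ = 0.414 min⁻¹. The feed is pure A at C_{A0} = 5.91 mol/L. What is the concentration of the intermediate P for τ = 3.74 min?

The intermediate concentration in a first-order A→B→C sequence is C_P = k₁C_{A0}(e^(−k₁τ) − e^(−k₂τ))/(k₂−k₁).
e^(−k₁τ) = e^(−0.900×3.74) = e^(−3.366) = 0.03453; e^(−k₂τ) = e^(−1.548) = 0.2126.
C_P = 0.900×5.91/(0.414−0.900) × (0.03453−0.2126) = (-10.94)×(-0.1781) = 1.949 mol/L.

1.95 mol/L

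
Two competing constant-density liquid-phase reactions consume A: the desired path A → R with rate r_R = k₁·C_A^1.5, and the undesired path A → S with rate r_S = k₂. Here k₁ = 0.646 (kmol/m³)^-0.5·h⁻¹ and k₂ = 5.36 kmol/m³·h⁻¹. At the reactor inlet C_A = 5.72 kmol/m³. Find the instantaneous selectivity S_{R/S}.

1.65

S_{R/S} = r_R/r_S = (k₁·C_A^1.5)/(k₂) = (k₁/k₂)·C_A^1.5.
= (0.646×5.720^1.5) / (5.36) = 8.837/5.360 = 1.65.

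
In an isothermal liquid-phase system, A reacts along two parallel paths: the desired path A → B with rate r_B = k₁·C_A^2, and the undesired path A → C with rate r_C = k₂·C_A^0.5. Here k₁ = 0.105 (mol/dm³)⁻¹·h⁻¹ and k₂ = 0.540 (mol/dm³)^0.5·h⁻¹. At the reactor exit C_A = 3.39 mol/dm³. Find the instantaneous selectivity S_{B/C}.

1.21

S_{B/C} = r_B/r_C = (k₁·C_A^2)/(k₂·C_A^0.5) = (k₁/k₂)·C_A^1.5.
= (0.105×3.390^2) / (0.540×3.390^0.5) = 1.207/0.9942 = 1.21.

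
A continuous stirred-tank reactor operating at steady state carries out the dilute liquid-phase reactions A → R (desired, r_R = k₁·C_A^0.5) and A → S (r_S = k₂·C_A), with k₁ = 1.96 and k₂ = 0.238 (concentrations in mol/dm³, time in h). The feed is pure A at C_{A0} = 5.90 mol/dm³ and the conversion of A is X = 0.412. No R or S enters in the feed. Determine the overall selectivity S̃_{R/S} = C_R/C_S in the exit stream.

4.42

Exit C_A = C_{A0}(1−X) = 5.90×0.588 = 3.469 mol/dm³.
Rates in a CSTR are evaluated at the outlet concentration: r_R = 1.96×3.469^0.5 = 3.651, r_S = 0.238×3.469 = 0.8257.
Overall selectivity = C_R/C_S = r_Rτ/(r_Sτ) = r_R/r_S = 4.42.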